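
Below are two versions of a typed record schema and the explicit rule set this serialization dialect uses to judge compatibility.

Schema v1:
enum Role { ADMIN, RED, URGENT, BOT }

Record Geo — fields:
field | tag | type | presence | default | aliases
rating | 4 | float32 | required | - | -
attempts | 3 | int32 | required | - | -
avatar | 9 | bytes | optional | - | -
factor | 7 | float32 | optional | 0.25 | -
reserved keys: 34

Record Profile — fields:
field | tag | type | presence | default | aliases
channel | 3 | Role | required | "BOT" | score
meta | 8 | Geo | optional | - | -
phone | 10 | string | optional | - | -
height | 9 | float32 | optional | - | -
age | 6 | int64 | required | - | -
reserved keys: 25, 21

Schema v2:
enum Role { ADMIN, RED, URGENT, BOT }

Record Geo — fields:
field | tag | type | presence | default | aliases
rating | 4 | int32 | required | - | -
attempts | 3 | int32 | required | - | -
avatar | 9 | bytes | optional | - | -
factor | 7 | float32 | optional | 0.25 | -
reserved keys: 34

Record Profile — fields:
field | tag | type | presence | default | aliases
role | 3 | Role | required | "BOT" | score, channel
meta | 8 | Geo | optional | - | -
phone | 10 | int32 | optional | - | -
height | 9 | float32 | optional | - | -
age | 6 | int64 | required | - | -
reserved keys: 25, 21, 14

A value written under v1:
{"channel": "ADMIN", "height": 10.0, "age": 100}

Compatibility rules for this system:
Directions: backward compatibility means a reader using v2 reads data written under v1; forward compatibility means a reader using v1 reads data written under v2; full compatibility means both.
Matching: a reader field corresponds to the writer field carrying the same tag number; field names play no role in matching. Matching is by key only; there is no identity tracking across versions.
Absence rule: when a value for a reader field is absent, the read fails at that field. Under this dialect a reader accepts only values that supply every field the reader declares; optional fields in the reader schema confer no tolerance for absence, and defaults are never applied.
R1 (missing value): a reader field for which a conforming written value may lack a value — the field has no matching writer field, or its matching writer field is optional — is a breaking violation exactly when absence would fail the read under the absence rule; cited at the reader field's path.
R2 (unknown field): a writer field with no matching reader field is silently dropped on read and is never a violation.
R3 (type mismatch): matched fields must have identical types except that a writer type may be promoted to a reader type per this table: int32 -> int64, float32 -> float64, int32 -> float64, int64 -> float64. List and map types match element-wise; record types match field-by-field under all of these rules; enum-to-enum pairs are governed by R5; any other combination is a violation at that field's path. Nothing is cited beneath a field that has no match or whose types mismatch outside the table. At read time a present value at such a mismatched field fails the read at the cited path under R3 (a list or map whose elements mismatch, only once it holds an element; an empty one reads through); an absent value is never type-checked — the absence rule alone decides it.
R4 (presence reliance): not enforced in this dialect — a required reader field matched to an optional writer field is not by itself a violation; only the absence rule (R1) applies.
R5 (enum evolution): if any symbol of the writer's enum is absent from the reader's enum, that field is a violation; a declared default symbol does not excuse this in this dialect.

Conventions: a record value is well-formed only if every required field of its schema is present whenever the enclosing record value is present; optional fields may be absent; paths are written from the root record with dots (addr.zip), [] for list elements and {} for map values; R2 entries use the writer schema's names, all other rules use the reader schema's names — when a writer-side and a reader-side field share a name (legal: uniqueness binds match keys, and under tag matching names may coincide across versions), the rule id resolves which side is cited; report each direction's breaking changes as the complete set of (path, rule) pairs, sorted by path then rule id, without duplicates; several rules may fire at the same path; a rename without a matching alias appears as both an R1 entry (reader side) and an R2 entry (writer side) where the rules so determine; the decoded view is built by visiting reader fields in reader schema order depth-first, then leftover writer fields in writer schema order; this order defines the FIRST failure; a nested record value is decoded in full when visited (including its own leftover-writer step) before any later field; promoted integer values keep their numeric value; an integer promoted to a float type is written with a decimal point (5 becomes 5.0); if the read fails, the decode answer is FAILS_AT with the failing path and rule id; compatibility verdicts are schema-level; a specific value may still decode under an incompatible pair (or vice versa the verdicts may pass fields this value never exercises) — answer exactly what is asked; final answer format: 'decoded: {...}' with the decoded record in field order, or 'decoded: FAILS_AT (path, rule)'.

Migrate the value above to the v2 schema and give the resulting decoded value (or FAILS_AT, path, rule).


the writer's type comes first in each Profile pair
decoding the Profile value with the v2 reader:
  role := "ADMIN" (from writer channel)
  read fails at meta under R1 (no fill)
  => FAILS_AT (meta, R1)
remaining Profile differences; none change what is asked:
  renamed field channel to role in record Profile (alias channel declared on the renamed field) -> triggers nothing under the printed rules; the Profile answer is the same either way
  field rating in record Geo: type float32 changed to int32 -> matters for Profile compatibility verdicts, not for this value's decode
  field phone in record Profile: type string changed to int32 -> matters for Profile compatibility verdicts, not for this value's decode

decoded: FAILS_AT (meta, R1)


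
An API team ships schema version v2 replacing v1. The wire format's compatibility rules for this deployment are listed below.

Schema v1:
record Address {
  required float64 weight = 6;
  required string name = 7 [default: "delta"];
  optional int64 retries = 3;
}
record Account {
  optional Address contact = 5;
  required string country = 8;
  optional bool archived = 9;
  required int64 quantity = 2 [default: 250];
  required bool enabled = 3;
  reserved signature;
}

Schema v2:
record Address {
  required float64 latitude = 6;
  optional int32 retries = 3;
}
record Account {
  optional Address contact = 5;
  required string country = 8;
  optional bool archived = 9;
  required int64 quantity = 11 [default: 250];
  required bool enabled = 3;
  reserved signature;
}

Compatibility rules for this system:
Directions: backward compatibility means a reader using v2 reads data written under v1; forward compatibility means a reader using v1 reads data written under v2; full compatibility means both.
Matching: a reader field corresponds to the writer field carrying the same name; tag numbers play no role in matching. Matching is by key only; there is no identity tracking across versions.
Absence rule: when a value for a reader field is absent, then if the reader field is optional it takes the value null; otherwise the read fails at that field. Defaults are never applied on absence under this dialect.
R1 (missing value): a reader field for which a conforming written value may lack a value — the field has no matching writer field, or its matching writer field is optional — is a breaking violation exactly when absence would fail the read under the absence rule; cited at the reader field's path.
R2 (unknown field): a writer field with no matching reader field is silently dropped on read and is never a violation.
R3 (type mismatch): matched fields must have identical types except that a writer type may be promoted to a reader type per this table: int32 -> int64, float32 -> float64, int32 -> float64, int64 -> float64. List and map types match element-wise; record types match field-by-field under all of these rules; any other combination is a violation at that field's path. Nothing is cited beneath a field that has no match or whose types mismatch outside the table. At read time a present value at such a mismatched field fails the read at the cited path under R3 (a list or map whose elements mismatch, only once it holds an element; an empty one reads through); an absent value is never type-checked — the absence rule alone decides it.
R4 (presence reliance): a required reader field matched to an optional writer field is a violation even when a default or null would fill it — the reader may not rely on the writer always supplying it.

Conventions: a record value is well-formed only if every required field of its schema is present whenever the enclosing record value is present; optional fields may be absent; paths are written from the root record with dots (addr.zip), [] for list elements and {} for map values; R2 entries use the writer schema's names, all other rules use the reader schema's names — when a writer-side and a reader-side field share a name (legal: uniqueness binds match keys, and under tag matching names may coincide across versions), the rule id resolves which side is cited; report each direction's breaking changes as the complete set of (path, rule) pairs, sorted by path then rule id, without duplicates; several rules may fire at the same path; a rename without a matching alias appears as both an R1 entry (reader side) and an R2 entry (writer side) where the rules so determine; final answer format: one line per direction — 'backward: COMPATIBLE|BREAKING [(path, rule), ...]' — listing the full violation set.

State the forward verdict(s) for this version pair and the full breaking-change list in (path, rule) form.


forward: BREAKING [(contact.name, R1), (contact.weight, R1)]

the writer's type comes first in each Account pair
forward for Account (reader v1, writer v2):
  contact: Address -> Address, writer optional; from contact
  country: string -> string, writer required; from country
  archived: bool -> bool, writer optional; from archived
  quantity: int64 -> int64, writer required; from quantity
  enabled: bool -> bool, writer required; from enabled
  contact.weight: no writer-side match
  contact.name: no writer-side match
  contact.retries: int32 -> int64, writer optional; from contact.retries
  leftover writer field: contact.latitude
  breaking: (contact.name, R1)
  breaking: (contact.weight, R1)
  => forward: BREAKING (2)
remaining Account differences; none change what is asked:
  field quantity in record Account: tag 2 changed to 11 -> triggers nothing under Account's printed rules — same verdict
  field retries in record Address: type int64 changed to int32 -> matters only for Account's backward compatibility — outside the asked direction


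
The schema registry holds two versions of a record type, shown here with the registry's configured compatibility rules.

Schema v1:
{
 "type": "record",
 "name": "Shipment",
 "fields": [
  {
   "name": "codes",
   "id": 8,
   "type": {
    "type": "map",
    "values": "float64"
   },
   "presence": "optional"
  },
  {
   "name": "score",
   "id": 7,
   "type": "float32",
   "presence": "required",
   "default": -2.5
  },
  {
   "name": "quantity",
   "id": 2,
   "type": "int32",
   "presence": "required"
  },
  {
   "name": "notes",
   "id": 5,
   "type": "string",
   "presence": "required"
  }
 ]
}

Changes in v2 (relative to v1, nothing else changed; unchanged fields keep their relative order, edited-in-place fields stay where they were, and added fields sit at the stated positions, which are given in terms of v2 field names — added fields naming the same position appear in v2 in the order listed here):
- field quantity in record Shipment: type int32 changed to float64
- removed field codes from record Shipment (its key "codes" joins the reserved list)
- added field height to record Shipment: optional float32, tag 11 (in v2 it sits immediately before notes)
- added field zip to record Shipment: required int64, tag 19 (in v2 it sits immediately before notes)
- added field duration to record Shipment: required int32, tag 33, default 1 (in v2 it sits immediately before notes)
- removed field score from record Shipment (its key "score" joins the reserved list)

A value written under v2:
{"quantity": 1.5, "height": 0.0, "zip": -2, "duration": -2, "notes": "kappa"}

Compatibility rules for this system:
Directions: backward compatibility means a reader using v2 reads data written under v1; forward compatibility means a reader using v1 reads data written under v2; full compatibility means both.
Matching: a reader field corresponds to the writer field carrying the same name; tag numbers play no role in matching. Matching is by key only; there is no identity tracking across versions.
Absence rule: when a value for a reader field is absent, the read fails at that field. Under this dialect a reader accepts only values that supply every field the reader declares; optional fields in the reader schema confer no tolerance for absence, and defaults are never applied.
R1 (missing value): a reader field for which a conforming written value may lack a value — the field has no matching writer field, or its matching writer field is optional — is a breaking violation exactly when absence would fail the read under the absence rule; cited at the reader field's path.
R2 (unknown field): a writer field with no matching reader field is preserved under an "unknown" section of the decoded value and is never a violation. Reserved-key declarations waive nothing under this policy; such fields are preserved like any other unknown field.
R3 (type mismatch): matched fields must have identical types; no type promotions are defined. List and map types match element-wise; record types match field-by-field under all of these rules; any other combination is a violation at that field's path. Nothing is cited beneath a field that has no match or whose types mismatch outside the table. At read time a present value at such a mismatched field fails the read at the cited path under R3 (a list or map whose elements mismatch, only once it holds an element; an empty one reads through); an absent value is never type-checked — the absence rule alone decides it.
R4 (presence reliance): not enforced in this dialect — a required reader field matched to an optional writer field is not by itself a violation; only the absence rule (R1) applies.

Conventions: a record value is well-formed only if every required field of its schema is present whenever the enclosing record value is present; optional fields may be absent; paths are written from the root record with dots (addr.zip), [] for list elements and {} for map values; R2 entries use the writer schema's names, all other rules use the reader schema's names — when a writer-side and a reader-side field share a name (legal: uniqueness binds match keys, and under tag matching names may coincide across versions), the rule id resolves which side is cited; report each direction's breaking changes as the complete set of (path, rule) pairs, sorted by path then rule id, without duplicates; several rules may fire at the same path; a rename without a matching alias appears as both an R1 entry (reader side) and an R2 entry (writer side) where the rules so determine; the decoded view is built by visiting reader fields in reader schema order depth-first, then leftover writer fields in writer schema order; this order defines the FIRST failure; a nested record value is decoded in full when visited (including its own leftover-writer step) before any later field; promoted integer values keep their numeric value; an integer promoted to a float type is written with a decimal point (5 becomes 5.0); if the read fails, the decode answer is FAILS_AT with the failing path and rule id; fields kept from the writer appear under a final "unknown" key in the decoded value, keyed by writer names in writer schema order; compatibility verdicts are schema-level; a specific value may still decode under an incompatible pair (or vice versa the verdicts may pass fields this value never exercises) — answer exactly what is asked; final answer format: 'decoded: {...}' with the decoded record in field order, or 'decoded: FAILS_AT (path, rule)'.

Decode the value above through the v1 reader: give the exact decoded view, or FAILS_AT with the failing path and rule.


each type pair in Shipment: writer, then reader
migrating the Shipment value to v1:
  read fails at codes under R1 (no fill)
  => FAILS_AT (codes, R1)
the rest of the Shipment diff is inert for this question:
  field quantity in record Shipment: type int32 changed to float64 -> changes Shipment's schema-level verdicts only — the decode of this value is the same
  added field height to record Shipment: optional float32, tag 11 (in v2 it sits immediately before notes) -> changes Shipment's schema-level verdicts only — the decode of this value is the same
  added field zip to record Shipment: required int64, tag 19 (in v2 it sits immediately before notes) -> changes Shipment's schema-level verdicts only — the decode of this value is the same
  added field duration to record Shipment: required int32, tag 33, default 1 (in v2 it sits immediately before notes) -> changes Shipment's schema-level verdicts only — the decode of this value is the same
  removed field score from record Shipment (its key "score" joins the reserved list) -> changes Shipment's schema-level verdicts only — the decode of this value is the same

decoded: FAILS_AT (codes, R1)


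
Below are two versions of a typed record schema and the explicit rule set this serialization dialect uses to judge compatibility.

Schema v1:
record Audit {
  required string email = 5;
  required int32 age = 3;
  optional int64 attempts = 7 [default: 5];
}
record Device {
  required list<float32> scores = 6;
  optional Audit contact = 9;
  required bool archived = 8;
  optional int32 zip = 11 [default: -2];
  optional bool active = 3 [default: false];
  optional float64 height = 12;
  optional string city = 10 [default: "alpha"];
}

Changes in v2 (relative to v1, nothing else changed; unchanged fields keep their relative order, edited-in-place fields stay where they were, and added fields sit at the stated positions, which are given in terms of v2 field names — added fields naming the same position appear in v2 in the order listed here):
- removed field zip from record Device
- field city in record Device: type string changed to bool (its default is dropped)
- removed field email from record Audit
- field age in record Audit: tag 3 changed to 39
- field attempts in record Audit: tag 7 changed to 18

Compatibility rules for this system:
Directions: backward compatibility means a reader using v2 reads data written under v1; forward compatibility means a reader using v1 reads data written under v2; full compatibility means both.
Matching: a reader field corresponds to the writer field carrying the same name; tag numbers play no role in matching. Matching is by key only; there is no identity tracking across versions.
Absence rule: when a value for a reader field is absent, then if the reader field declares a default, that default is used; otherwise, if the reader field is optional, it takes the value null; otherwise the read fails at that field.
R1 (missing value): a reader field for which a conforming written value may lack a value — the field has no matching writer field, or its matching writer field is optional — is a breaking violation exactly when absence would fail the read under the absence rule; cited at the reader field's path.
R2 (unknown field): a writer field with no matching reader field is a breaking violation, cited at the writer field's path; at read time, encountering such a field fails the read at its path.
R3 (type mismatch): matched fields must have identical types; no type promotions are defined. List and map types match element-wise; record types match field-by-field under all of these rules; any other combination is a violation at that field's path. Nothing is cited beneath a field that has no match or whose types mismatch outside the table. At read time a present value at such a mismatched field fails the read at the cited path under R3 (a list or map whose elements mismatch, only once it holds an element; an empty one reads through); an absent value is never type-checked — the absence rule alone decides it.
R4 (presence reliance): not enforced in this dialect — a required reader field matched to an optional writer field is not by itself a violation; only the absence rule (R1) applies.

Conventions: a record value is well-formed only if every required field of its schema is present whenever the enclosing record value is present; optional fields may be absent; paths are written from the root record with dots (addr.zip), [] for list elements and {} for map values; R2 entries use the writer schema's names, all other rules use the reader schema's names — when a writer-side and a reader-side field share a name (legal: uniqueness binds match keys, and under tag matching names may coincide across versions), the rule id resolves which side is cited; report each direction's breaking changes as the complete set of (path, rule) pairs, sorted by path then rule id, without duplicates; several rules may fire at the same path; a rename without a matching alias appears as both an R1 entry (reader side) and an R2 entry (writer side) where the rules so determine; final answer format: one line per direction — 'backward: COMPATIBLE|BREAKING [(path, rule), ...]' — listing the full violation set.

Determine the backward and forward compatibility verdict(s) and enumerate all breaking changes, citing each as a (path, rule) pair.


backward: BREAKING [(city, R3), (contact.email, R2), (zip, R2)]; forward: BREAKING [(city, R3), (contact.email, R1)]

in Device below, arrows point writer -> reader
backward for Device (reader v2, writer v1):
  scores: list<float32> -> list<float32>, writer required; from scores
  contact: Audit -> Audit, writer optional; from contact
  archived: bool -> bool, writer required; from archived
  active: bool -> bool, writer optional; from active
  height: float64 -> float64, writer optional; from height
  city: string -> bool, writer optional; from city
  leftover writer field: zip
  contact.age: int32 -> int32, writer required; from contact.age
  contact.attempts: int64 -> int64, writer optional; from contact.attempts
  leftover writer field: contact.email
  R3 fires at city
  R2 fires at contact.email
  R2 fires at zip
  => 3 violation(s): backward is BREAKING for Device
forward for Device (reader v1, writer v2):
  scores: list<float32> -> list<float32>, writer required; from scores
  contact: Audit -> Audit, writer optional; from contact
  archived: bool -> bool, writer required; from archived
  zip: no writer-side match
  active: bool -> bool, writer optional; from active
  height: float64 -> float64, writer optional; from height
  city: bool -> string, writer optional; from city
  contact.email: no writer-side match
  contact.age: int32 -> int32, writer required; from contact.age
  contact.attempts: int64 -> int64, writer optional; from contact.attempts
  R3 fires at city
  R1 fires at contact.email
  => 2 violation(s): forward is BREAKING for Device


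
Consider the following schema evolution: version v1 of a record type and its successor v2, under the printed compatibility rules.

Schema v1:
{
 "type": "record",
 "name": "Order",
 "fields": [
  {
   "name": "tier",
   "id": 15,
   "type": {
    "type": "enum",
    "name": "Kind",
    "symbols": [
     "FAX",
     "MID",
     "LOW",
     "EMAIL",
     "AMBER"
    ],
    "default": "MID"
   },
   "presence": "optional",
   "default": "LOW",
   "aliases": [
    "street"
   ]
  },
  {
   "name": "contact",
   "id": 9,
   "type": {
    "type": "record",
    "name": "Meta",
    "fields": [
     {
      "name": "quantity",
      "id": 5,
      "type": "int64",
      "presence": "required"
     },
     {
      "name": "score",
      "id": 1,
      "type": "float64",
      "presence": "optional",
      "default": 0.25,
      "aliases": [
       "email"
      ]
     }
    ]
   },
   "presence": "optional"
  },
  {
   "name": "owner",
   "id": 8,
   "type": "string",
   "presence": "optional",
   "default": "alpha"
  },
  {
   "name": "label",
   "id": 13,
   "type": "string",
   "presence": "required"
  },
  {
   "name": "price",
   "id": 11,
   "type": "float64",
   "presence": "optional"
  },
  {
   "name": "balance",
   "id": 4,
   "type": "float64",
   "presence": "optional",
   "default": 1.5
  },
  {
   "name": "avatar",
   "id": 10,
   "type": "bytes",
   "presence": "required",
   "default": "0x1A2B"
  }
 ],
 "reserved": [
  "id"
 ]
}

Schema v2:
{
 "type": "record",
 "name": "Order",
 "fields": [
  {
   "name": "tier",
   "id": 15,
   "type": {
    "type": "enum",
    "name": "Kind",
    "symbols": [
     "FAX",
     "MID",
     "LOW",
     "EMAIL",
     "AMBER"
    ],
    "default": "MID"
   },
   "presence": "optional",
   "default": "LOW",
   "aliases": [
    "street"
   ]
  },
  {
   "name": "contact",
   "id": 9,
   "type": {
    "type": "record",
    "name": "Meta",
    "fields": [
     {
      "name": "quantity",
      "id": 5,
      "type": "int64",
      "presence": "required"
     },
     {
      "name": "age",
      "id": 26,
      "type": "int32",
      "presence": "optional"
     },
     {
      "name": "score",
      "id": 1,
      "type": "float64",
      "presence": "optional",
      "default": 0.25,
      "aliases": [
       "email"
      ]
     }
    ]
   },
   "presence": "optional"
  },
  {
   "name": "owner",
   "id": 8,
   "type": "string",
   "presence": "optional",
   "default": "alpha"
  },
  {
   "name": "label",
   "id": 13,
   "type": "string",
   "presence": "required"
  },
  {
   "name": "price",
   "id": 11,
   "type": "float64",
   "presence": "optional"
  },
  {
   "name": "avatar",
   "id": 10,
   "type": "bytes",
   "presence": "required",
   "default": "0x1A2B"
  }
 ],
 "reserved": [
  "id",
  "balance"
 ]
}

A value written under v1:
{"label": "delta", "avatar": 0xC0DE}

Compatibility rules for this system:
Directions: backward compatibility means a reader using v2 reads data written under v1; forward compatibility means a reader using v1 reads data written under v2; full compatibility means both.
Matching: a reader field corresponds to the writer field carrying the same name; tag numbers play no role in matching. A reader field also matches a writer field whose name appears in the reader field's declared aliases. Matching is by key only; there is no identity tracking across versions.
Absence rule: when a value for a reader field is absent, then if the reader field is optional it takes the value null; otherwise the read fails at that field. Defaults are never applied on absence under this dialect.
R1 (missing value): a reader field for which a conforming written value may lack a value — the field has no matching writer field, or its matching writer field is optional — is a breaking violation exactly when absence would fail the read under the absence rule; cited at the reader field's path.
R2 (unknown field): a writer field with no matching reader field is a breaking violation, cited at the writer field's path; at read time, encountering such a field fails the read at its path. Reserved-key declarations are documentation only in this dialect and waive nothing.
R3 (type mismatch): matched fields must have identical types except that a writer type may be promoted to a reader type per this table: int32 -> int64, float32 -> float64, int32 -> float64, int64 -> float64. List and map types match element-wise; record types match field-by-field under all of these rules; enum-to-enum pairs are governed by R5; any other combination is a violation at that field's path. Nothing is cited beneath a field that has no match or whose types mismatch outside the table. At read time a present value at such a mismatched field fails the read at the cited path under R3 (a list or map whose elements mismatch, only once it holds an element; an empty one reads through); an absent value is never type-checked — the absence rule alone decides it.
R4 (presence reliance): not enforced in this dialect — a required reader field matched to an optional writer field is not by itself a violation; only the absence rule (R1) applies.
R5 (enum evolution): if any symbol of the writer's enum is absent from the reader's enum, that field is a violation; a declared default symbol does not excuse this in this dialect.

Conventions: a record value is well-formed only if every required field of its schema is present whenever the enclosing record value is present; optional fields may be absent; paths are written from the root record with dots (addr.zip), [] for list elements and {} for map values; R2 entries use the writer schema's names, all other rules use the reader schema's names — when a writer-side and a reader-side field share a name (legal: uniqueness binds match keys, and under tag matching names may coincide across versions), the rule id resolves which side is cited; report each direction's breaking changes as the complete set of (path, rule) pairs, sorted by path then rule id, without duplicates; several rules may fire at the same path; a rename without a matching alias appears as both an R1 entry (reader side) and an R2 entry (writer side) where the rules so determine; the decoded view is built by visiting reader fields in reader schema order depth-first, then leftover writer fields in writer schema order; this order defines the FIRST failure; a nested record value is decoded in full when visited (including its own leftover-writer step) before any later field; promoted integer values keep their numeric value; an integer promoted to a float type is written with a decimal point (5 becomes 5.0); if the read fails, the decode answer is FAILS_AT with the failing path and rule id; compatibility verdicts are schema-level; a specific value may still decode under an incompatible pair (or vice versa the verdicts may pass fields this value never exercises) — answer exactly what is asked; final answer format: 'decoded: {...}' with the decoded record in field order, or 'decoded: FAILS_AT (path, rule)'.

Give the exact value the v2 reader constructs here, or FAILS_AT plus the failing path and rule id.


decoded: {"tier": null, "contact": null, "owner": null, "label": "delta", "price": null, "avatar": 0xC0DE}

in Order below, arrows point writer -> reader
decode walk for Order under reader schema v2:
  tier := null (not supplied -> null)
  contact := null (not supplied -> null)
  owner := null (not supplied -> null)
  label := "delta"
  price := null (not supplied -> null)
  avatar := 0xC0DE
  => decoded: {"tier": null, "contact": null, "owner": null, "label": "delta", "price": null, "avatar": 0xC0DE}
diffs on Order not affecting the asked answer:
  added field age to record Meta: optional int32, tag 26 (in v2 it sits immediately before score) -> affects the rule determinations only; this particular Order value decodes identically


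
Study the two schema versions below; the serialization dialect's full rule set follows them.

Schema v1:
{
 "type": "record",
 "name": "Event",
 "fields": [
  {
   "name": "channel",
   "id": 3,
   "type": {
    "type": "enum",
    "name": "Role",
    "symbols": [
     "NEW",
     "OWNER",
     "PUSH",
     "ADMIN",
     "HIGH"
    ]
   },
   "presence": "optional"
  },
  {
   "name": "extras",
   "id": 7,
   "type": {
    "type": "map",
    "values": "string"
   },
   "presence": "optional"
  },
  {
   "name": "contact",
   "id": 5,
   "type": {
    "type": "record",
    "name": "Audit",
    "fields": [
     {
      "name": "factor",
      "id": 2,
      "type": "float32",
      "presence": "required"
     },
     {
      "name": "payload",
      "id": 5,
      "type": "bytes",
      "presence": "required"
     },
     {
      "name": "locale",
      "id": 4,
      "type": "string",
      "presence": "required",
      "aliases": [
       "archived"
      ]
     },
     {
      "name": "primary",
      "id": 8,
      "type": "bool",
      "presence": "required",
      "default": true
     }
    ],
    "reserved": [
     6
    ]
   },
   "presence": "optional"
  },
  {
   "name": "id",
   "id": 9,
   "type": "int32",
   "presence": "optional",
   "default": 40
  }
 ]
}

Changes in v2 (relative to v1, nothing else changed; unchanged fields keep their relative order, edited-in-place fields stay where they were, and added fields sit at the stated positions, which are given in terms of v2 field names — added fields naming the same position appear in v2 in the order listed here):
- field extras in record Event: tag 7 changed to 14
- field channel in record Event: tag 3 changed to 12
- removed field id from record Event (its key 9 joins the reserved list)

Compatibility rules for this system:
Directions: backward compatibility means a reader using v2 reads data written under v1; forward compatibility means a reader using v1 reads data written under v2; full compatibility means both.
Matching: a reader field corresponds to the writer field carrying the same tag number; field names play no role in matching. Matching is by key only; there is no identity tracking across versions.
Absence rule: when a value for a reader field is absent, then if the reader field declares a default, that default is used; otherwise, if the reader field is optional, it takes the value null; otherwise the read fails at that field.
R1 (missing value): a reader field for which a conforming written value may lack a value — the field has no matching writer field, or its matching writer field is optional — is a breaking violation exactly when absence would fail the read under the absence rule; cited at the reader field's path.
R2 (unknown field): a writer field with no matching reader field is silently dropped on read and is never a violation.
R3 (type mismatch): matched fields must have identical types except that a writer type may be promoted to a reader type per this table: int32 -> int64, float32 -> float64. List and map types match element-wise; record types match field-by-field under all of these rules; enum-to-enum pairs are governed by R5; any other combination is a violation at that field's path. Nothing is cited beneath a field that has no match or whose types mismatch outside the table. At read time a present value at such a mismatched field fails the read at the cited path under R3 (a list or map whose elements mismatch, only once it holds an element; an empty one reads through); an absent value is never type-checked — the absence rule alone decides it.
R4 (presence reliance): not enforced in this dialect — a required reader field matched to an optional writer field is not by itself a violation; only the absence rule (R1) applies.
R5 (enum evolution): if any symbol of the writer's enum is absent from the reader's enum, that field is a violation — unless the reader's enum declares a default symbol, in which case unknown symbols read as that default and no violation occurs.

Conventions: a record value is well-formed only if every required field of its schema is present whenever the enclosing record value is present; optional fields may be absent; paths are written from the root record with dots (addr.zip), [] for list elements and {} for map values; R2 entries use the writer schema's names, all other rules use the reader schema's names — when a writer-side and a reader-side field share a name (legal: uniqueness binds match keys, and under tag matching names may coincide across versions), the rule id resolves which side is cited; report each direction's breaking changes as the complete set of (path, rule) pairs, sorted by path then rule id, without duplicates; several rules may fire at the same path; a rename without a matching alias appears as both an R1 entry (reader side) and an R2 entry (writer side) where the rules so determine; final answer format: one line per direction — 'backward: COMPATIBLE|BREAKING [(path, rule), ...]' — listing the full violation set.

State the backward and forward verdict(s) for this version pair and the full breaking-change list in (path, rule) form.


arrows below run writer -> reader for Event
backward pass over Event, reader schema v2, writer schema v1:
  channel: no writer-side match
  extras: no writer-side match
  writer optional, Audit -> Audit: reader contact maps from writer contact
  leftover writer field: channel
  leftover writer field: extras
  leftover writer field: id
  writer required, float32 -> float32: reader contact.factor maps from writer contact.factor
  writer required, bytes -> bytes: reader contact.payload maps from writer contact.payload
  writer required, string -> string: reader contact.locale maps from writer contact.locale
  writer required, bool -> bool: reader contact.primary maps from writer contact.primary
  => no violations; backward on Event: COMPATIBLE
forward pass over Event, reader schema v1, writer schema v2:
  channel: no writer-side match
  extras: no writer-side match
  writer optional, Audit -> Audit: reader contact maps from writer contact
  id: no writer-side match
  leftover writer field: channel
  leftover writer field: extras
  writer required, float32 -> float32: reader contact.factor maps from writer contact.factor
  writer required, bytes -> bytes: reader contact.payload maps from writer contact.payload
  writer required, string -> string: reader contact.locale maps from writer contact.locale
  writer required, bool -> bool: reader contact.primary maps from writer contact.primary
  => no violations; forward on Event: COMPATIBLE

backward: COMPATIBLE []; forward: COMPATIBLE []


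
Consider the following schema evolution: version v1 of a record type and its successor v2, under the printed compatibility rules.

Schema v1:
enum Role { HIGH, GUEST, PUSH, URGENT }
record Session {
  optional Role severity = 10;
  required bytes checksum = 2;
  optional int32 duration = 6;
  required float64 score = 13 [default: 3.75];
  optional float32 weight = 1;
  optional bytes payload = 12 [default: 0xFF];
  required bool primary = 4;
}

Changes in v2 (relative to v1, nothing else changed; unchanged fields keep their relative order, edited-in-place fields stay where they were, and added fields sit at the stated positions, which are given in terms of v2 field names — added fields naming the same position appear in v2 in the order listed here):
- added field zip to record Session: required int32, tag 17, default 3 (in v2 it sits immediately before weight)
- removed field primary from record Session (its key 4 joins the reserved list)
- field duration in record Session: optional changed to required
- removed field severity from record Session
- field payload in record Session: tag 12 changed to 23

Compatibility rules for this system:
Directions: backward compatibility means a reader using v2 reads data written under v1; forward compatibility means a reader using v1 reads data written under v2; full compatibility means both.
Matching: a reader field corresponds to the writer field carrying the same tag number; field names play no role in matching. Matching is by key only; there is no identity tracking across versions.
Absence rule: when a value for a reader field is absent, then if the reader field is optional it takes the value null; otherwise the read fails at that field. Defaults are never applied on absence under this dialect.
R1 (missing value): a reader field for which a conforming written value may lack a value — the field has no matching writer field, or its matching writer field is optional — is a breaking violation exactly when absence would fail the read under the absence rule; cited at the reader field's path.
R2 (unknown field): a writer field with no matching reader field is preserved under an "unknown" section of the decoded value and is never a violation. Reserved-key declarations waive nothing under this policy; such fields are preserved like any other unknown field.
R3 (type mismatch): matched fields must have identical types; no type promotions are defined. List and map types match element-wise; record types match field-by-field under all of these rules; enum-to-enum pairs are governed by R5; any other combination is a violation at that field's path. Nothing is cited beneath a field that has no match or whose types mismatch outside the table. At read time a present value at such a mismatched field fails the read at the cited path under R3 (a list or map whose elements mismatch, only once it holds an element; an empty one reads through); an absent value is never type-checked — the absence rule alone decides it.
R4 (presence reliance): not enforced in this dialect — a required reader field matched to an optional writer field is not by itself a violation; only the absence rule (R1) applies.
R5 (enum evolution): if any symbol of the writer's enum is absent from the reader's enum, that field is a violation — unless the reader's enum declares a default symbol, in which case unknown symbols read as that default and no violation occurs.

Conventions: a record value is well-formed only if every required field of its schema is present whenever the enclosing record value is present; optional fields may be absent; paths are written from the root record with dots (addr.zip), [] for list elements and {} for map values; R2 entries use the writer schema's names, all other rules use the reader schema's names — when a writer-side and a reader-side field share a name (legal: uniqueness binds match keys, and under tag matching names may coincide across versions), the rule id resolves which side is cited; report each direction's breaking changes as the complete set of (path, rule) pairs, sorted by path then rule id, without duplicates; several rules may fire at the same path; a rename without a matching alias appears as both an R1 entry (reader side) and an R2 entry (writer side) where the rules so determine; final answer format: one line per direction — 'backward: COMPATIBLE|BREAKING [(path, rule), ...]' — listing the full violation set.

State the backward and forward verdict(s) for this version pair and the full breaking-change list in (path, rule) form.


backward: BREAKING [(duration, R1), (zip, R1)]; forward: BREAKING [(primary, R1)]

arrows below run writer -> reader for Session
backward on Session — v2 reading data written by v1:
  writer required, bytes -> bytes: reader checksum maps from writer checksum
  writer optional, int32 -> int32: reader duration maps from writer duration
  writer required, float64 -> float64: reader score maps from writer score
  no writer field matches reader zip
  writer optional, float32 -> float32: reader weight maps from writer weight
  no writer field matches reader payload
  writer severity: unknown to reader
  writer payload: unknown to reader
  writer primary: unknown to reader
  rule R1 violated at duration
  rule R1 violated at zip
  => backward verdict for Session: BREAKING, 2 violation(s)
forward on Session — v1 reading data written by v2:
  no writer field matches reader severity
  writer required, bytes -> bytes: reader checksum maps from writer checksum
  writer required, int32 -> int32: reader duration maps from writer duration
  writer required, float64 -> float64: reader score maps from writer score
  writer optional, float32 -> float32: reader weight maps from writer weight
  no writer field matches reader payload
  no writer field matches reader primary
  writer zip: unknown to reader
  writer payload: unknown to reader
  rule R1 violated at primary
  => forward verdict for Session: BREAKING, 1 violation(s)
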